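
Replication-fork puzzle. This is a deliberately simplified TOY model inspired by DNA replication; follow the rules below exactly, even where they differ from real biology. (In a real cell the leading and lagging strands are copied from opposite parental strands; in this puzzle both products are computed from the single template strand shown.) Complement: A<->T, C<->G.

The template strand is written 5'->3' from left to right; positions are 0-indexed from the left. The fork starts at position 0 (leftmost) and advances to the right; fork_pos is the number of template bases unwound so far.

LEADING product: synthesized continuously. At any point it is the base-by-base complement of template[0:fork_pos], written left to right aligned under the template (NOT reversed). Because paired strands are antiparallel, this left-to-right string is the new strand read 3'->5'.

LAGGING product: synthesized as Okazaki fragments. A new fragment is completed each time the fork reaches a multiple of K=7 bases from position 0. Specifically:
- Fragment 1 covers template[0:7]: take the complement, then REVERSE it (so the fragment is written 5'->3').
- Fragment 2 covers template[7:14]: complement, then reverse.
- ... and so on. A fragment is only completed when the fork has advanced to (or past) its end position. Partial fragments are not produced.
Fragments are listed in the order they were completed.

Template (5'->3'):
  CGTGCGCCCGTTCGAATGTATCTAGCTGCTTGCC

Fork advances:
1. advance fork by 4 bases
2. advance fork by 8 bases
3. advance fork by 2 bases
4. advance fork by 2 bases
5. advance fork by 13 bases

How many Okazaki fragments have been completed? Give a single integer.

Step 1: advance 4 -> fork_pos = 0 + 4 = 4. Next multiple of 7 is 7 (not reached); still 0 fragment(s).
Step 2: advance 8 -> fork_pos = 4 + 8 = 12. Reached multiple(s) of 7: 7 -> fragment 1 completed (1 total).
Step 3: advance 2 -> fork_pos = 12 + 2 = 14. Reached multiple(s) of 7: 14 -> fragment 2 completed (2 total).
Step 4: advance 2 -> fork_pos = 14 + 2 = 16. Next multiple of 7 is 21 (not reached); still 2 fragment(s).
Step 5: advance 13 -> fork_pos = 16 + 13 = 29. Reached multiple(s) of 7: 21, 28 -> fragments 3-4 completed (4 total).
Check: final fork_pos = 29; the multiples of 7 that are <= 29 are 7..28 -> 29 // 7 = 4 completed fragment(s).

Answer: 4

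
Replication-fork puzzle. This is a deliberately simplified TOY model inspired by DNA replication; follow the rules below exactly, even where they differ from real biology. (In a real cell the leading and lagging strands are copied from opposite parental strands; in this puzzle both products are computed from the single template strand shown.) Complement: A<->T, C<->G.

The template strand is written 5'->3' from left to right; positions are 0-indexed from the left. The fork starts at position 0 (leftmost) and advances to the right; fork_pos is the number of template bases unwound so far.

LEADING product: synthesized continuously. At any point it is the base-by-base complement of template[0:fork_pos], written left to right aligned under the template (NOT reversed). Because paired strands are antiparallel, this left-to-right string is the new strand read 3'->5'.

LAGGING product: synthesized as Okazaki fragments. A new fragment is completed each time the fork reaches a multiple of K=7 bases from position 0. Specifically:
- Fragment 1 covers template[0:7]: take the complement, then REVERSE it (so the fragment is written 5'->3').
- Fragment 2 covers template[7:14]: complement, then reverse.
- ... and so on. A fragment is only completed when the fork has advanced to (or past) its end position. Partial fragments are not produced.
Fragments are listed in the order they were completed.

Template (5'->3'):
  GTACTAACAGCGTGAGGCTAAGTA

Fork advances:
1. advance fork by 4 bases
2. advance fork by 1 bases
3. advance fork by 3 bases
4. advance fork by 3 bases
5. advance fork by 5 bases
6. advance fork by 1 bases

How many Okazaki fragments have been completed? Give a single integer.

Answer: 2

Derivation:
Step 1: advance 4 -> fork_pos = 0 + 4 = 4. Next multiple of 7 is 7 (not reached); still 0 fragment(s).
Step 2: advance 1 -> fork_pos = 4 + 1 = 5. Next multiple of 7 is 7 (not reached); still 0 fragment(s).
Step 3: advance 3 -> fork_pos = 5 + 3 = 8. Reached multiple(s) of 7: 7 -> fragment 1 completed (1 total).
Step 4: advance 3 -> fork_pos = 8 + 3 = 11. Next multiple of 7 is 14 (not reached); still 1 fragment(s).
Step 5: advance 5 -> fork_pos = 11 + 5 = 16. Reached multiple(s) of 7: 14 -> fragment 2 completed (2 total).
Step 6: advance 1 -> fork_pos = 16 + 1 = 17. Next multiple of 7 is 21 (not reached); still 2 fragment(s).
Check: final fork_pos = 17; the multiples of 7 that are <= 17 are 7..14 -> 17 // 7 = 2 completed fragment(s).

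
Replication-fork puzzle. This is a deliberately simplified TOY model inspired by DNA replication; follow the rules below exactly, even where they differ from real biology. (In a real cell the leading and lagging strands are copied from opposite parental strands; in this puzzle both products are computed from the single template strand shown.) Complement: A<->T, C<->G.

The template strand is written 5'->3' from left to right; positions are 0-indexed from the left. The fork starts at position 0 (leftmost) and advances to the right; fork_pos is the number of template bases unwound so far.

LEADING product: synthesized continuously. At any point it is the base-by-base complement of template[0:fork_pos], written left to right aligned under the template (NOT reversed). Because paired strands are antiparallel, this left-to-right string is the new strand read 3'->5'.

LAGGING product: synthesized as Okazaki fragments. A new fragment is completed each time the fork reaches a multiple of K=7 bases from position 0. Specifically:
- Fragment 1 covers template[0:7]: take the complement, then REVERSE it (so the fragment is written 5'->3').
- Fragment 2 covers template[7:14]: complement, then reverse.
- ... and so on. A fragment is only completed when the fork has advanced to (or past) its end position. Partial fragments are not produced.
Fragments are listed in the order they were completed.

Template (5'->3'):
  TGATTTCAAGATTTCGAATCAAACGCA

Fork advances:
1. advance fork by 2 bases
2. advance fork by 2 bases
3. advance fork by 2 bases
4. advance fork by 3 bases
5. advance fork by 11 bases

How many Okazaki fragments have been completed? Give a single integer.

Answer: 2

Derivation:
Step 1: advance 2 -> fork_pos = 0 + 2 = 2. Next multiple of 7 is 7 (not reached); still 0 fragment(s).
Step 2: advance 2 -> fork_pos = 2 + 2 = 4. Next multiple of 7 is 7 (not reached); still 0 fragment(s).
Step 3: advance 2 -> fork_pos = 4 + 2 = 6. Next multiple of 7 is 7 (not reached); still 0 fragment(s).
Step 4: advance 3 -> fork_pos = 6 + 3 = 9. Reached multiple(s) of 7: 7 -> fragment 1 completed (1 total).
Step 5: advance 11 -> fork_pos = 9 + 11 = 20. Reached multiple(s) of 7: 14 -> fragment 2 completed (2 total).
Check: final fork_pos = 20; the multiples of 7 that are <= 20 are 7..14 -> 20 // 7 = 2 completed fragment(s).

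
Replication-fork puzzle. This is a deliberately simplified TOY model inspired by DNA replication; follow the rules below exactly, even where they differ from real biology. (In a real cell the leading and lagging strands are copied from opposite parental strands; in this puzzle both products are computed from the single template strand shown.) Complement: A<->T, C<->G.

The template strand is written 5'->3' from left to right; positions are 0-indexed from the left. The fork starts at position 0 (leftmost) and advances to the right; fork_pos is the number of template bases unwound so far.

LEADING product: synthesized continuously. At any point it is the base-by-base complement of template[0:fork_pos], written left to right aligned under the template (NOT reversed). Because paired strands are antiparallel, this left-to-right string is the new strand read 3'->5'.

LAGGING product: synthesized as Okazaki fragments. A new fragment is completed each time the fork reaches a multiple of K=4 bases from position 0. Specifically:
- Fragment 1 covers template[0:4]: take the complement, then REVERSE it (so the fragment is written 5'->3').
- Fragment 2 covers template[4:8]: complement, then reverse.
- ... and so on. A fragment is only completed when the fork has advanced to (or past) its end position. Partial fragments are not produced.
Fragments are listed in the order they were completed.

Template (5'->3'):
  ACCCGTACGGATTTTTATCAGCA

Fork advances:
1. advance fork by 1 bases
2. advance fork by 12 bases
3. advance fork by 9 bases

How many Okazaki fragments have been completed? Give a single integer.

Answer: 5

Derivation:
Step 1: advance 1 -> fork_pos = 0 + 1 = 1. Next multiple of 4 is 4 (not reached); still 0 fragment(s).
Step 2: advance 12 -> fork_pos = 1 + 12 = 13. Reached multiple(s) of 4: 4, 8, 12 -> fragments 1-3 completed (3 total).
Step 3: advance 9 -> fork_pos = 13 + 9 = 22. Reached multiple(s) of 4: 16, 20 -> fragments 4-5 completed (5 total).
Check: final fork_pos = 22; the multiples of 4 that are <= 22 are 4..20 -> 22 // 4 = 5 completed fragment(s).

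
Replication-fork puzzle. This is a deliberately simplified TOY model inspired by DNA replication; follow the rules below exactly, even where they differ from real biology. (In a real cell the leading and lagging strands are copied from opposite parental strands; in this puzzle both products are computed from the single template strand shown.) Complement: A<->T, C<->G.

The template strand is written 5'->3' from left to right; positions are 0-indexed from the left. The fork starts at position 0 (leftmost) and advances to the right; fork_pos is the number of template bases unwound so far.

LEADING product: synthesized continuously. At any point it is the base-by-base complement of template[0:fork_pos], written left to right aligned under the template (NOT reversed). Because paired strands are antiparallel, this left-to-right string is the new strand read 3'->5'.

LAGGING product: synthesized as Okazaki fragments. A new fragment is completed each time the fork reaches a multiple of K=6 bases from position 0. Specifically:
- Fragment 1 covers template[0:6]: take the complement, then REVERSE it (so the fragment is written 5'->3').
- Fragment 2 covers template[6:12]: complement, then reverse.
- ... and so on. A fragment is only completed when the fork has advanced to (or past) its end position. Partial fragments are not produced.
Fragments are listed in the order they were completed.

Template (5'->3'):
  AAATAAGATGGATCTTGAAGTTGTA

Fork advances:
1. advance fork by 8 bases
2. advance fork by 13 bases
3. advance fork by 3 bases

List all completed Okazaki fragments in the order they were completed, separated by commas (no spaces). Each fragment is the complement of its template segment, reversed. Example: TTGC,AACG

Answer: TTATTT,TCCATC,TCAAGA,ACAACT

Derivation:
Step 1: advance 8 -> fork_pos = 0 + 8 = 8. Reached multiple(s) of 6: 6 -> fragment 1 completed (1 total).
Step 2: advance 13 -> fork_pos = 8 + 13 = 21. Reached multiple(s) of 6: 12, 18 -> fragments 2-3 completed (3 total).
Step 3: advance 3 -> fork_pos = 21 + 3 = 24. Reached multiple(s) of 6: 24 -> fragment 4 completed (4 total).
Final fork_pos = 24, so 4 fragment(s) are complete. Build each: template segment -> complement -> reverse.
Fragment 1: template[0:6] = AAATAA -> complement TTTATT -> reversed TTATTT
Fragment 2: template[6:12] = GATGGA -> complement CTACCT -> reversed TCCATC
Fragment 3: template[12:18] = TCTTGA -> complement AGAACT -> reversed TCAAGA
Fragment 4: template[18:24] = AGTTGT -> complement TCAACA -> reversed ACAACT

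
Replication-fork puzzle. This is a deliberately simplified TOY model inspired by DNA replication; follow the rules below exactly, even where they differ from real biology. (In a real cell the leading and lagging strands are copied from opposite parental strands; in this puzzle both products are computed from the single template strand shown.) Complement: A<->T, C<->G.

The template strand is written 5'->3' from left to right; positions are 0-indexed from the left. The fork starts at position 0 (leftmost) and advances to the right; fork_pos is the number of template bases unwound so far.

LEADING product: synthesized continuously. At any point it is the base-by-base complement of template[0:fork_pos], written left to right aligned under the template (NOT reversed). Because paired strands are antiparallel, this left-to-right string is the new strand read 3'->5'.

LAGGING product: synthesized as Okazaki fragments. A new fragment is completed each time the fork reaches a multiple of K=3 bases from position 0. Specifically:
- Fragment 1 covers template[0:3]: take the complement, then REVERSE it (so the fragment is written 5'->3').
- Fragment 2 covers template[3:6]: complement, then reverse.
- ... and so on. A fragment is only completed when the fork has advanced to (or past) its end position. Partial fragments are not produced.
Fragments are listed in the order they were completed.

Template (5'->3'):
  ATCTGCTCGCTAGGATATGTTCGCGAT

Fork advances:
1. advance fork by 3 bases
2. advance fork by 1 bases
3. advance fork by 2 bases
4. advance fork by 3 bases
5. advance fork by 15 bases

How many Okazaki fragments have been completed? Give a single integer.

Step 1: advance 3 -> fork_pos = 0 + 3 = 3. Reached multiple(s) of 3: 3 -> fragment 1 completed (1 total).
Step 2: advance 1 -> fork_pos = 3 + 1 = 4. Next multiple of 3 is 6 (not reached); still 1 fragment(s).
Step 3: advance 2 -> fork_pos = 4 + 2 = 6. Reached multiple(s) of 3: 6 -> fragment 2 completed (2 total).
Step 4: advance 3 -> fork_pos = 6 + 3 = 9. Reached multiple(s) of 3: 9 -> fragment 3 completed (3 total).
Step 5: advance 15 -> fork_pos = 9 + 15 = 24. Reached multiple(s) of 3: 12, 15, 18, 21, 24 -> fragments 4-8 completed (8 total).
Check: final fork_pos = 24; the multiples of 3 that are <= 24 are 3..24 -> 24 // 3 = 8 completed fragment(s).

Answer: 8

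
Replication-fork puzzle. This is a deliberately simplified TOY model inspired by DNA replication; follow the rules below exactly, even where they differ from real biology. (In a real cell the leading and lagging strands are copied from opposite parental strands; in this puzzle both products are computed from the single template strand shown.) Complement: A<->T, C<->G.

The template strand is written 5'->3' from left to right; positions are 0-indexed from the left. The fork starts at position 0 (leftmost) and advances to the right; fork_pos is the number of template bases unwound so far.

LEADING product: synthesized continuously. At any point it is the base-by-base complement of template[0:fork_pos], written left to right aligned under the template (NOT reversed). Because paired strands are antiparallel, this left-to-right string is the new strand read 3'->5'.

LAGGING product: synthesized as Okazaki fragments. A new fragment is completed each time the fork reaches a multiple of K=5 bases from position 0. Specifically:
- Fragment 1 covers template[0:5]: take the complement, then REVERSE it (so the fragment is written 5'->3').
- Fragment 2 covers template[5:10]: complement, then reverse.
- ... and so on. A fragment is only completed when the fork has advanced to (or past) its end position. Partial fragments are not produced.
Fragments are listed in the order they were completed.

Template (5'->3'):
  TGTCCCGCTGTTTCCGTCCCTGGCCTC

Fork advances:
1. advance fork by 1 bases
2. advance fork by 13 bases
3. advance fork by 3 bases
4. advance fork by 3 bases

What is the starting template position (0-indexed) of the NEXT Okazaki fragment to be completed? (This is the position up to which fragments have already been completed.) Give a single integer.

Answer: 20

Derivation:
Step 1: advance 1 -> fork_pos = 0 + 1 = 1. Next multiple of 5 is 5 (not reached); still 0 fragment(s).
Step 2: advance 13 -> fork_pos = 1 + 13 = 14. Reached multiple(s) of 5: 5, 10 -> fragments 1-2 completed (2 total).
Step 3: advance 3 -> fork_pos = 14 + 3 = 17. Reached multiple(s) of 5: 15 -> fragment 3 completed (3 total).
Step 4: advance 3 -> fork_pos = 17 + 3 = 20. Reached multiple(s) of 5: 20 -> fragment 4 completed (4 total).
4 fragment(s) completed, covering template[0:20] (4 x 5 = 20). The next fragment, fragment 5, covers template[20:25], so it starts at position 20.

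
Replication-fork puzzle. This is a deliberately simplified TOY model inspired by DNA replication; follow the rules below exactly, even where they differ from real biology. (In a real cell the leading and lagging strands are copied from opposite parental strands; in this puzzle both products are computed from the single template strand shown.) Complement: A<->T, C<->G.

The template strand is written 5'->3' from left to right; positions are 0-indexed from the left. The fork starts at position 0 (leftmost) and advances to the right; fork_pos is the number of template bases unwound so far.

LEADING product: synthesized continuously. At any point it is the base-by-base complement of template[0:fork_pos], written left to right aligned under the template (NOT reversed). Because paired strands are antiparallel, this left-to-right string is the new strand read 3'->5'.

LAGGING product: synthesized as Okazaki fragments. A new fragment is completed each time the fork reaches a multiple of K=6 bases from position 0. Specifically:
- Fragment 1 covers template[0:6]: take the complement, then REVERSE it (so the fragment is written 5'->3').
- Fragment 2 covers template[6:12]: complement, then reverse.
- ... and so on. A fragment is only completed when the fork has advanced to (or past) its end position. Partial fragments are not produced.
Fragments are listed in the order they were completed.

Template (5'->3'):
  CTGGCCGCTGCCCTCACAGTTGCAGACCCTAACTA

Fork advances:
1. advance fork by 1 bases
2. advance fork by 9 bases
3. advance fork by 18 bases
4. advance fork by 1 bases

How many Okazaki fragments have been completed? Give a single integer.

Step 1: advance 1 -> fork_pos = 0 + 1 = 1. Next multiple of 6 is 6 (not reached); still 0 fragment(s).
Step 2: advance 9 -> fork_pos = 1 + 9 = 10. Reached multiple(s) of 6: 6 -> fragment 1 completed (1 total).
Step 3: advance 18 -> fork_pos = 10 + 18 = 28. Reached multiple(s) of 6: 12, 18, 24 -> fragments 2-4 completed (4 total).
Step 4: advance 1 -> fork_pos = 28 + 1 = 29. Next multiple of 6 is 30 (not reached); still 4 fragment(s).
Check: final fork_pos = 29; the multiples of 6 that are <= 29 are 6..24 -> 29 // 6 = 4 completed fragment(s).

Answer: 4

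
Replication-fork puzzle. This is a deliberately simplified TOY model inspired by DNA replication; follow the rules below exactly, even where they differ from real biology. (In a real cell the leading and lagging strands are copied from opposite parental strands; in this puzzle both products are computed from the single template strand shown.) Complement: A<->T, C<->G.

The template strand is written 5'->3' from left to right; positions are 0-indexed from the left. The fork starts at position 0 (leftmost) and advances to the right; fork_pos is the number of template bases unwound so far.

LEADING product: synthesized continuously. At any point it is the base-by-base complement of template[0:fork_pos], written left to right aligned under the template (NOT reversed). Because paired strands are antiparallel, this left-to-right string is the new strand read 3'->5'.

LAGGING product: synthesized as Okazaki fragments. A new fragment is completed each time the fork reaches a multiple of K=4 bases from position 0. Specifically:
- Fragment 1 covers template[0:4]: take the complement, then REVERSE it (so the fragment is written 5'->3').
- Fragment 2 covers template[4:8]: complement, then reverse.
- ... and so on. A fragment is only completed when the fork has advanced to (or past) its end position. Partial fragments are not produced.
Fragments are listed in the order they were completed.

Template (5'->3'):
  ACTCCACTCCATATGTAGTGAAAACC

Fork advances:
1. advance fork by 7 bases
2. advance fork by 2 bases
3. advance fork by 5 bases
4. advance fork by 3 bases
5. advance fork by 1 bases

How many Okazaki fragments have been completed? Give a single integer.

Answer: 4

Derivation:
Step 1: advance 7 -> fork_pos = 0 + 7 = 7. Reached multiple(s) of 4: 4 -> fragment 1 completed (1 total).
Step 2: advance 2 -> fork_pos = 7 + 2 = 9. Reached multiple(s) of 4: 8 -> fragment 2 completed (2 total).
Step 3: advance 5 -> fork_pos = 9 + 5 = 14. Reached multiple(s) of 4: 12 -> fragment 3 completed (3 total).
Step 4: advance 3 -> fork_pos = 14 + 3 = 17. Reached multiple(s) of 4: 16 -> fragment 4 completed (4 total).
Step 5: advance 1 -> fork_pos = 17 + 1 = 18. Next multiple of 4 is 20 (not reached); still 4 fragment(s).
Check: final fork_pos = 18; the multiples of 4 that are <= 18 are 4..16 -> 18 // 4 = 4 completed fragment(s).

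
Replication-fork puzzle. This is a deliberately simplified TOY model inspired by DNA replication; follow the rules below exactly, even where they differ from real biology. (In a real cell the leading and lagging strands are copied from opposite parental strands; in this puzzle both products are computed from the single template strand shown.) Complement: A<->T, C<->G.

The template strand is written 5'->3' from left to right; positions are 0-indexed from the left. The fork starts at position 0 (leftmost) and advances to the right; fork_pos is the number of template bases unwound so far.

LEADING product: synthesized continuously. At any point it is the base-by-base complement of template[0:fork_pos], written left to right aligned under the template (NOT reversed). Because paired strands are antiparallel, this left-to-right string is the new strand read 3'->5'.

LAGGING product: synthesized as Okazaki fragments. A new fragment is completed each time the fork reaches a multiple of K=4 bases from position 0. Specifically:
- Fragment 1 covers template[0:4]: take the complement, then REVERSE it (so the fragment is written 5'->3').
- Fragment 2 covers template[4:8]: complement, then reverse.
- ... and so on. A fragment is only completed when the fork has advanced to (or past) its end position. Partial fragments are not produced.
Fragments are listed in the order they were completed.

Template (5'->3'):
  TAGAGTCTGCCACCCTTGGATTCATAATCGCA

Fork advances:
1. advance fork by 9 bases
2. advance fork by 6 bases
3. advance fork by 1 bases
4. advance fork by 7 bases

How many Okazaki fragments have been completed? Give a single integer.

Answer: 5

Derivation:
Step 1: advance 9 -> fork_pos = 0 + 9 = 9. Reached multiple(s) of 4: 4, 8 -> fragments 1-2 completed (2 total).
Step 2: advance 6 -> fork_pos = 9 + 6 = 15. Reached multiple(s) of 4: 12 -> fragment 3 completed (3 total).
Step 3: advance 1 -> fork_pos = 15 + 1 = 16. Reached multiple(s) of 4: 16 -> fragment 4 completed (4 total).
Step 4: advance 7 -> fork_pos = 16 + 7 = 23. Reached multiple(s) of 4: 20 -> fragment 5 completed (5 total).
Check: final fork_pos = 23; the multiples of 4 that are <= 23 are 4..20 -> 23 // 4 = 5 completed fragment(s).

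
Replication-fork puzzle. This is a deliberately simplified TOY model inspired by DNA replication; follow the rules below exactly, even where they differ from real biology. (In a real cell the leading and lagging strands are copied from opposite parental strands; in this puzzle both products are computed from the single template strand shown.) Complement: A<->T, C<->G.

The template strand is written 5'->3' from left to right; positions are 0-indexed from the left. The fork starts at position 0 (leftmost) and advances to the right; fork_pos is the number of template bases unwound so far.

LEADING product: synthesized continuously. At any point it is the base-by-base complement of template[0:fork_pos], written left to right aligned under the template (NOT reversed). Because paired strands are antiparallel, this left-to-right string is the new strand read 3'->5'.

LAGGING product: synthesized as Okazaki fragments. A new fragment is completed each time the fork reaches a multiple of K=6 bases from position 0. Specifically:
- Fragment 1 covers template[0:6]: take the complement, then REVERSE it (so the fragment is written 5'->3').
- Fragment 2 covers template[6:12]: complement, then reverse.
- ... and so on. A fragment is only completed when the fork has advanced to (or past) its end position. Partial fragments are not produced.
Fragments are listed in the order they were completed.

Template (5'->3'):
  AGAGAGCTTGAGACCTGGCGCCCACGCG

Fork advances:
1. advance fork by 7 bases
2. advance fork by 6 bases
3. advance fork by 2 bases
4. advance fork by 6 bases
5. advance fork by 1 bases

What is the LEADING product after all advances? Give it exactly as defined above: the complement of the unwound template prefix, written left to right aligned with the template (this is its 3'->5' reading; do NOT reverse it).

Step 1: advance 7 -> fork_pos = 0 + 7 = 7.
Step 2: advance 6 -> fork_pos = 7 + 6 = 13.
Step 3: advance 2 -> fork_pos = 13 + 2 = 15.
Step 4: advance 6 -> fork_pos = 15 + 6 = 21.
Step 5: advance 1 -> fork_pos = 21 + 1 = 22.
Unwound prefix: template[0:22] = AGAGAGCTTGAGACCTGGCGCC
Complement it base by base (A<->T, C<->G), keeping left-to-right order:
  [0:5] AGAGA -> TCTCT
  [5:10] GCTTG -> CGAAC
  [10:15] AGACC -> TCTGG
  [15:20] TGGCG -> ACCGC
  [20:22] CC -> GG
Concatenate: TCTCTCGAACTCTGGACCGCGG (length 22; written aligned with the template, i.e. 3'->5').

Answer: TCTCTCGAACTCTGGACCGCGG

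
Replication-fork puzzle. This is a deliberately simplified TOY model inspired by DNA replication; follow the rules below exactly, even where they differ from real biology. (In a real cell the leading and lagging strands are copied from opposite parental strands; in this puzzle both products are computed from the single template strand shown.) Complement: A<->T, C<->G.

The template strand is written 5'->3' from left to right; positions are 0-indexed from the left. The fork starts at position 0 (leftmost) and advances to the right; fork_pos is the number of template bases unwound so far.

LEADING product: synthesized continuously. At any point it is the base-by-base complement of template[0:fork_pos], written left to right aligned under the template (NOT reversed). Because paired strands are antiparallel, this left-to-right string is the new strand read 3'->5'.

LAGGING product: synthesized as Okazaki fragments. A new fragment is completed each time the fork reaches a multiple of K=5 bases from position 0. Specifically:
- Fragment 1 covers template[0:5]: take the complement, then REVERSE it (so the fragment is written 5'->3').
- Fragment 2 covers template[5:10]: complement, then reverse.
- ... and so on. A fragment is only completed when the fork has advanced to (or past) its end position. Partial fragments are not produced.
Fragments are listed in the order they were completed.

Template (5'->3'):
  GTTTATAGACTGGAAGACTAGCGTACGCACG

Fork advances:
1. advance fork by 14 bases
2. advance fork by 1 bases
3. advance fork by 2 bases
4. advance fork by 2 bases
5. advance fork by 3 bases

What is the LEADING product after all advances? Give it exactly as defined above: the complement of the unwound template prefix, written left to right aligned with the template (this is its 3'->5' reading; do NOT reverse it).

Step 1: advance 14 -> fork_pos = 0 + 14 = 14.
Step 2: advance 1 -> fork_pos = 14 + 1 = 15.
Step 3: advance 2 -> fork_pos = 15 + 2 = 17.
Step 4: advance 2 -> fork_pos = 17 + 2 = 19.
Step 5: advance 3 -> fork_pos = 19 + 3 = 22.
Unwound prefix: template[0:22] = GTTTATAGACTGGAAGACTAGC
Complement it base by base (A<->T, C<->G), keeping left-to-right order:
  [0:5] GTTTA -> CAAAT
  [5:10] TAGAC -> ATCTG
  [10:15] TGGAA -> ACCTT
  [15:20] GACTA -> CTGAT
  [20:22] GC -> CG
Concatenate: CAAATATCTGACCTTCTGATCG (length 22; written aligned with the template, i.e. 3'->5').

Answer: CAAATATCTGACCTTCTGATCG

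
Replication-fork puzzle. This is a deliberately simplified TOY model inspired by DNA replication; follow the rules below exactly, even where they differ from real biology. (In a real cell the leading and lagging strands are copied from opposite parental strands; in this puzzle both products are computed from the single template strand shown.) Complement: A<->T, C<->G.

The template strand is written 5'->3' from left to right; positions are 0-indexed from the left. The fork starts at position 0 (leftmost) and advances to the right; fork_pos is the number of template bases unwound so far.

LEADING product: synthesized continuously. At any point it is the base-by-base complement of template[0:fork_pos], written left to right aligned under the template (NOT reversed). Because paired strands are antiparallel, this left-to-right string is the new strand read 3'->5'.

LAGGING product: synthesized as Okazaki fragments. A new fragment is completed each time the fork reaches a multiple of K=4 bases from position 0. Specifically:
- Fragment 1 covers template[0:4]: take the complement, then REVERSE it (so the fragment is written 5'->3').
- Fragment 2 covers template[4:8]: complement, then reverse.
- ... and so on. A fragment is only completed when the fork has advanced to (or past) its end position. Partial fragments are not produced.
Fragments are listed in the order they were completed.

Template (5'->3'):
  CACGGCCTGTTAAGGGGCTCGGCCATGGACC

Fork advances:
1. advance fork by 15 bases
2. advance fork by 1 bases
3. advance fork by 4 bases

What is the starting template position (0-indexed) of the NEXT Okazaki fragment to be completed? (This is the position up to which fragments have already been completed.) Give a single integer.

Step 1: advance 15 -> fork_pos = 0 + 15 = 15. Reached multiple(s) of 4: 4, 8, 12 -> fragments 1-3 completed (3 total).
Step 2: advance 1 -> fork_pos = 15 + 1 = 16. Reached multiple(s) of 4: 16 -> fragment 4 completed (4 total).
Step 3: advance 4 -> fork_pos = 16 + 4 = 20. Reached multiple(s) of 4: 20 -> fragment 5 completed (5 total).
5 fragment(s) completed, covering template[0:20] (5 x 4 = 20). The next fragment, fragment 6, covers template[20:24], so it starts at position 20.

Answer: 20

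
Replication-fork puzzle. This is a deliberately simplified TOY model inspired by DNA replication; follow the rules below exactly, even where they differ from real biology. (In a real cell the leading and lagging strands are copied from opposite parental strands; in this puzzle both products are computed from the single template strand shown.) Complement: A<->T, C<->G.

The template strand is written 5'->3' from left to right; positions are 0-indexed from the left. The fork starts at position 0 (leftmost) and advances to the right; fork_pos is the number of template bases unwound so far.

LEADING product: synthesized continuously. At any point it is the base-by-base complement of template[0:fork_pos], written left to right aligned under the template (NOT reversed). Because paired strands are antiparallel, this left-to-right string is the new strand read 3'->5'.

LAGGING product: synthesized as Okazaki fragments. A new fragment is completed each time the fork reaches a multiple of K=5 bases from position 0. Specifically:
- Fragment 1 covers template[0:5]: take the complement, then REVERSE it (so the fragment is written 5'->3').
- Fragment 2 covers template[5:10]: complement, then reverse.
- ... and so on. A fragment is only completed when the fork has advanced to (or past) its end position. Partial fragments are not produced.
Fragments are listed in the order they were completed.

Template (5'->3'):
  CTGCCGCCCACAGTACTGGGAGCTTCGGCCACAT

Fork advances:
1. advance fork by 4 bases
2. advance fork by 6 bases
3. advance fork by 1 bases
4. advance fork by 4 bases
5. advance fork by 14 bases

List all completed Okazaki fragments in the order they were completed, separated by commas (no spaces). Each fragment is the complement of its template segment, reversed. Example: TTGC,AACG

Answer: GGCAG,TGGGC,TACTG,CCCAG,AAGCT

Derivation:
Step 1: advance 4 -> fork_pos = 0 + 4 = 4. Next multiple of 5 is 5 (not reached); still 0 fragment(s).
Step 2: advance 6 -> fork_pos = 4 + 6 = 10. Reached multiple(s) of 5: 5, 10 -> fragments 1-2 completed (2 total).
Step 3: advance 1 -> fork_pos = 10 + 1 = 11. Next multiple of 5 is 15 (not reached); still 2 fragment(s).
Step 4: advance 4 -> fork_pos = 11 + 4 = 15. Reached multiple(s) of 5: 15 -> fragment 3 completed (3 total).
Step 5: advance 14 -> fork_pos = 15 + 14 = 29. Reached multiple(s) of 5: 20, 25 -> fragments 4-5 completed (5 total).
Final fork_pos = 29, so 5 fragment(s) are complete. Build each: template segment -> complement -> reverse.
Fragment 1: template[0:5] = CTGCC -> complement GACGG -> reversed GGCAG
Fragment 2: template[5:10] = GCCCA -> complement CGGGT -> reversed TGGGC
Fragment 3: template[10:15] = CAGTA -> complement GTCAT -> reversed TACTG
Fragment 4: template[15:20] = CTGGG -> complement GACCC -> reversed CCCAG
Fragment 5: template[20:25] = AGCTT -> complement TCGAA -> reversed AAGCT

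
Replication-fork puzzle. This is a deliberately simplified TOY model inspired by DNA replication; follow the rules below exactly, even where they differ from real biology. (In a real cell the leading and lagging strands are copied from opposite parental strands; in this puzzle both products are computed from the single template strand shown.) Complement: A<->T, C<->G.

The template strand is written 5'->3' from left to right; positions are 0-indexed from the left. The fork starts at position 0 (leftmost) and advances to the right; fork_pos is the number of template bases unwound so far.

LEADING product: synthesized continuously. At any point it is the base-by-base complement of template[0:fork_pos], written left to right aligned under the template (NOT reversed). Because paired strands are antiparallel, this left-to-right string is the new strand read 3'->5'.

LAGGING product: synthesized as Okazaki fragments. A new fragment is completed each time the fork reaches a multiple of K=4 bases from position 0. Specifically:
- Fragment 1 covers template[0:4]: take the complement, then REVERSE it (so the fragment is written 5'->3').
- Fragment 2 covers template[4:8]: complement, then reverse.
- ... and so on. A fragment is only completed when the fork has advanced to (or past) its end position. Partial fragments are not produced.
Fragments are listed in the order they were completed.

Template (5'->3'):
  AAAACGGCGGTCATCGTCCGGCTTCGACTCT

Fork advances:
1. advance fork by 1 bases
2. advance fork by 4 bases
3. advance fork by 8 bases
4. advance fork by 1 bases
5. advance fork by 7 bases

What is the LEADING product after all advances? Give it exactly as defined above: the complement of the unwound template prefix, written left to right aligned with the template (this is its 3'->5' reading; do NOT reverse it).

Step 1: advance 1 -> fork_pos = 0 + 1 = 1.
Step 2: advance 4 -> fork_pos = 1 + 4 = 5.
Step 3: advance 8 -> fork_pos = 5 + 8 = 13.
Step 4: advance 1 -> fork_pos = 13 + 1 = 14.
Step 5: advance 7 -> fork_pos = 14 + 7 = 21.
Unwound prefix: template[0:21] = AAAACGGCGGTCATCGTCCGG
Complement it base by base (A<->T, C<->G), keeping left-to-right order:
  [0:5] AAAAC -> TTTTG
  [5:10] GGCGG -> CCGCC
  [10:15] TCATC -> AGTAG
  [15:20] GTCCG -> CAGGC
  [20:21] G -> C
Concatenate: TTTTGCCGCCAGTAGCAGGCC (length 21; written aligned with the template, i.e. 3'->5').

Answer: TTTTGCCGCCAGTAGCAGGCC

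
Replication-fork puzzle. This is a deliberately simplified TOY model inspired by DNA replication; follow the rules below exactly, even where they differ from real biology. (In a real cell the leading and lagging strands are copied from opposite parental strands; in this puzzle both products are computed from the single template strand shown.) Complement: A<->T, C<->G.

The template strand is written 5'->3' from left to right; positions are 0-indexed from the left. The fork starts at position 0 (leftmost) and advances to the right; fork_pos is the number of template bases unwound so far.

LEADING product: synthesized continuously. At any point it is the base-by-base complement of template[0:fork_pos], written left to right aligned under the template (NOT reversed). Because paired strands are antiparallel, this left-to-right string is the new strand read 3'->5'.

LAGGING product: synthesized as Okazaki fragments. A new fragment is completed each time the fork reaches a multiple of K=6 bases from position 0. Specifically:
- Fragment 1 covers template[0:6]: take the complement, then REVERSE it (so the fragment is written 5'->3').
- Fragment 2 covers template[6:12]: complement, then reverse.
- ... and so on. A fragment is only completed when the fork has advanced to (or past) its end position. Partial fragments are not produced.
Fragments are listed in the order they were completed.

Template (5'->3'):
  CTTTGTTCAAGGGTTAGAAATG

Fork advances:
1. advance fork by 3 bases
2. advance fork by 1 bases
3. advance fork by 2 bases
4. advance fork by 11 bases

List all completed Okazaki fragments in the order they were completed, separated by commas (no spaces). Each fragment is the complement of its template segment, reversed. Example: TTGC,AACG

Answer: ACAAAG,CCTTGA

Derivation:
Step 1: advance 3 -> fork_pos = 0 + 3 = 3. Next multiple of 6 is 6 (not reached); still 0 fragment(s).
Step 2: advance 1 -> fork_pos = 3 + 1 = 4. Next multiple of 6 is 6 (not reached); still 0 fragment(s).
Step 3: advance 2 -> fork_pos = 4 + 2 = 6. Reached multiple(s) of 6: 6 -> fragment 1 completed (1 total).
Step 4: advance 11 -> fork_pos = 6 + 11 = 17. Reached multiple(s) of 6: 12 -> fragment 2 completed (2 total).
Final fork_pos = 17, so 2 fragment(s) are complete. Build each: template segment -> complement -> reverse.
Fragment 1: template[0:6] = CTTTGT -> complement GAAACA -> reversed ACAAAG
Fragment 2: template[6:12] = TCAAGG -> complement AGTTCC -> reversed CCTTGA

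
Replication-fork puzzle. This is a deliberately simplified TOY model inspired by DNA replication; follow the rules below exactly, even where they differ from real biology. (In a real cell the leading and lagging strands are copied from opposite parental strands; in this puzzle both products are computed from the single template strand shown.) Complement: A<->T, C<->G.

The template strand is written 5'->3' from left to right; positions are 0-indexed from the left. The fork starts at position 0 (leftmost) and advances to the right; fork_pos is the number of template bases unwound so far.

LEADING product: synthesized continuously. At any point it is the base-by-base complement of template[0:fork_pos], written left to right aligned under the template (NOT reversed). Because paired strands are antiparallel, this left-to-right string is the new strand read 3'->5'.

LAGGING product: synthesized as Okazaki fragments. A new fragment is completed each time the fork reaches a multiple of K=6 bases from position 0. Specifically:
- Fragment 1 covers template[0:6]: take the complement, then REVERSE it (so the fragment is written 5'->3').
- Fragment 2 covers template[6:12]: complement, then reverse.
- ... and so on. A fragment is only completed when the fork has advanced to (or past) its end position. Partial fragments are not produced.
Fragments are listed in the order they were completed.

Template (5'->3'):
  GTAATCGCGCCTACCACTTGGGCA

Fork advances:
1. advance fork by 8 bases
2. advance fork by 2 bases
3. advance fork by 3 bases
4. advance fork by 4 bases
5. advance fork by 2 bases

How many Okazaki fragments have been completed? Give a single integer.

Step 1: advance 8 -> fork_pos = 0 + 8 = 8. Reached multiple(s) of 6: 6 -> fragment 1 completed (1 total).
Step 2: advance 2 -> fork_pos = 8 + 2 = 10. Next multiple of 6 is 12 (not reached); still 1 fragment(s).
Step 3: advance 3 -> fork_pos = 10 + 3 = 13. Reached multiple(s) of 6: 12 -> fragment 2 completed (2 total).
Step 4: advance 4 -> fork_pos = 13 + 4 = 17. Next multiple of 6 is 18 (not reached); still 2 fragment(s).
Step 5: advance 2 -> fork_pos = 17 + 2 = 19. Reached multiple(s) of 6: 18 -> fragment 3 completed (3 total).
Check: final fork_pos = 19; the multiples of 6 that are <= 19 are 6..18 -> 19 // 6 = 3 completed fragment(s).

Answer: 3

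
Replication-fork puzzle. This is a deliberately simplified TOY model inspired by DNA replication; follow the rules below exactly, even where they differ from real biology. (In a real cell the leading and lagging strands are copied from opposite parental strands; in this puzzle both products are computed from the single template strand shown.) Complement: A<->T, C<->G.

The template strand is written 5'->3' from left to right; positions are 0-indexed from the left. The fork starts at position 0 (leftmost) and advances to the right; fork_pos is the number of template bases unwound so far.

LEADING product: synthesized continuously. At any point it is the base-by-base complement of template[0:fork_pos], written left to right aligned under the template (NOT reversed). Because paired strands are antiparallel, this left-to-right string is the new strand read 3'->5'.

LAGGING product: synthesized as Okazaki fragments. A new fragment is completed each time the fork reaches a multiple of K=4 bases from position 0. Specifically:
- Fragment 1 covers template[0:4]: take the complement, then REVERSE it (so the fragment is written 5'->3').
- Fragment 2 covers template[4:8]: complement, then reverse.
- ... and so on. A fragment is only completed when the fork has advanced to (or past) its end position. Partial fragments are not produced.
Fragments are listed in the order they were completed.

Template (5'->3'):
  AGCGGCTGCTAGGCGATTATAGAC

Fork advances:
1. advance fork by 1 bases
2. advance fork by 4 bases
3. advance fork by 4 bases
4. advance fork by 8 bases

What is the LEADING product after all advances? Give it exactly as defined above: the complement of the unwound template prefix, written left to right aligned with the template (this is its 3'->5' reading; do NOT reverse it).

Answer: TCGCCGACGATCCGCTA

Derivation:
Step 1: advance 1 -> fork_pos = 0 + 1 = 1.
Step 2: advance 4 -> fork_pos = 1 + 4 = 5.
Step 3: advance 4 -> fork_pos = 5 + 4 = 9.
Step 4: advance 8 -> fork_pos = 9 + 8 = 17.
Unwound prefix: template[0:17] = AGCGGCTGCTAGGCGAT
Complement it base by base (A<->T, C<->G), keeping left-to-right order:
  [0:5] AGCGG -> TCGCC
  [5:10] CTGCT -> GACGA
  [10:15] AGGCG -> TCCGC
  [15:17] AT -> TA
Concatenate: TCGCCGACGATCCGCTA (length 17; written aligned with the template, i.e. 3'->5').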